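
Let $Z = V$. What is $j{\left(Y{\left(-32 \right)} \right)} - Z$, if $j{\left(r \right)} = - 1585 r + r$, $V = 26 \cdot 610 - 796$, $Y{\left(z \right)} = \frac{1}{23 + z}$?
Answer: $-14888$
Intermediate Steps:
$V = 15064$ ($V = 15860 - 796 = 15064$)
$Z = 15064$
$j{\left(r \right)} = - 1584 r$
$j{\left(Y{\left(-32 \right)} \right)} - Z = - \frac{1584}{23 - 32} - 15064 = - \frac{1584}{-9} - 15064 = \left(-1584\right) \left(- \frac{1}{9}\right) - 15064 = 176 - 15064 = -14888$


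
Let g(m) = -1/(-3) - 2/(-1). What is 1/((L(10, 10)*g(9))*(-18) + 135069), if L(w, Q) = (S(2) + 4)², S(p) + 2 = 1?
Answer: 1/134691 ≈ 7.4244e-6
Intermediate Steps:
g(m) = 7/3 (g(m) = -1*(-⅓) - 2*(-1) = ⅓ + 2 = 7/3)
S(p) = -1 (S(p) = -2 + 1 = -1)
L(w, Q) = 9 (L(w, Q) = (-1 + 4)² = 3² = 9)
1/((L(10, 10)*g(9))*(-18) + 135069) = 1/((9*(7/3))*(-18) + 135069) = 1/(21*(-18) + 135069) = 1/(-378 + 135069) = 1/134691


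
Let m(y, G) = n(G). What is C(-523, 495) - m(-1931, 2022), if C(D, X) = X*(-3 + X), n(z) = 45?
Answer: 243495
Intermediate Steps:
m(y, G) = 45
C(-523, 495) - m(-1931, 2022) = 495*(-3 + 495) - 1*45 = 495*492 - 45 = 243540 - 45 = 243495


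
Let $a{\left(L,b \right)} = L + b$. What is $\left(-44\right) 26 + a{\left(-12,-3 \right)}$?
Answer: $-1159$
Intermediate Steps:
$\left(-44\right) 26 + a{\left(-12,-3 \right)} = \left(-44\right) 26 - 15 = -1144 - 15 = -1159$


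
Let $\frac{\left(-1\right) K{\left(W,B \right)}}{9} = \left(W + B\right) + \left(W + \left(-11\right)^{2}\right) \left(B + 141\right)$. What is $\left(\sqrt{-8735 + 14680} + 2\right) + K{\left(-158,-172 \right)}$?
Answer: $-7351 + \sqrt{5945} \approx -7273.9$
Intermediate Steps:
$K{\left(W,B \right)} = - 9 B - 9 W - 9 \left(121 + W\right) \left(141 + B\right)$ ($K{\left(W,B \right)} = - 9 \left(\left(W + B\right) + \left(W + \left(-11\right)^{2}\right) \left(B + 141\right)\right) = - 9 \left(\left(B + W\right) + \left(W + 121\right) \left(141 + B\right)\right) = - 9 \left(\left(B + W\right) + \left(121 + W\right) \left(141 + B\right)\right) = - 9 \left(B + W + \left(121 + W\right) \left(141 + B\right)\right) = - 9 B - 9 W - 9 \left(121 + W\right) \left(141 + B\right)$)
$\left(\sqrt{-8735 + 14680} + 2\right) + K{\left(-158,-172 \right)} = \left(\sqrt{-8735 + 14680} + 2\right) - \left(-237231 + 244584\right) = \left(\sqrt{5945} + 2\right) + \left(-153549 + 201924 + 188856 - 244584\right) = \left(2 + \sqrt{5945}\right) - 7353 = -7351 + \sqrt{5945}$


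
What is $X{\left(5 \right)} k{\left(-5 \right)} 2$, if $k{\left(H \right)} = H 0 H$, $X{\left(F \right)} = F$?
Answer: $0$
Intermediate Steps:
$k{\left(H \right)} = 0$ ($k{\left(H \right)} = 0 H = 0$)
$X{\left(5 \right)} k{\left(-5 \right)} 2 = 5 \cdot 0 \cdot 2 = 0 \cdot 2 = 0$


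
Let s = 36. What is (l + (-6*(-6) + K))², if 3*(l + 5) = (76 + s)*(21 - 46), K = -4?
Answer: 7392961/9 ≈ 8.2144e+5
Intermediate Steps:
l = -2815/3 (l = -5 + ((76 + 36)*(21 - 46))/3 = -5 + (112*(-25))/3 = -5 + (⅓)*(-2800) = -5 - 2800/3 = -2815/3 ≈ -938.33)
(l + (-6*(-6) + K))² = (-2815/3 + (-6*(-6) - 4))² = (-2815/3 + (36 - 4))² = (-2815/3 + 32)² = (-2719/3)² = 7392961/9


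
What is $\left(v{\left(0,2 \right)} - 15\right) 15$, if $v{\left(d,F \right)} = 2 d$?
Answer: $-225$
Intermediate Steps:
$\left(v{\left(0,2 \right)} - 15\right) 15 = \left(2 \cdot 0 - 15\right) 15 = \left(0 - 15\right) 15 = \left(-15\right) 15 = -225$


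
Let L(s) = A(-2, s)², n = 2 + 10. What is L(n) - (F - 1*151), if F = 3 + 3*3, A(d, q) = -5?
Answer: 164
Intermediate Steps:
n = 12
F = 12 (F = 3 + 9 = 12)
L(s) = 25 (L(s) = (-5)² = 25)
L(n) - (F - 1*151) = 25 - (12 - 1*151) = 25 - (12 - 151) = 25 - 1*(-139) = 25 + 139 = 164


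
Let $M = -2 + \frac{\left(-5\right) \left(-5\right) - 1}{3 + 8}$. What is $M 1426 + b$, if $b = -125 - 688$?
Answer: $- \frac{6091}{11} \approx -553.73$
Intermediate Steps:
$b = -813$ ($b = -125 - 688 = -813$)
$M = \frac{2}{11}$ ($M = -2 + \frac{25 - 1}{11} = -2 + 24 \cdot \frac{1}{11} = -2 + \frac{24}{11} = \frac{2}{11} \approx 0.18182$)
$M 1426 + b = \frac{2}{11} \cdot 1426 - 813 = \frac{2852}{11} - 813 = - \frac{6091}{11}$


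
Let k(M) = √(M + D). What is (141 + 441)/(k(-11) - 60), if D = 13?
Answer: -17460/1799 - 291*√2/1799 ≈ -9.9341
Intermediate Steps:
k(M) = √(13 + M) (k(M) = √(M + 13) = √(13 + M))
(141 + 441)/(k(-11) - 60) = (141 + 441)/(√(13 - 11) - 60) = 582/(√2 - 60) = 582/(-60 + √2)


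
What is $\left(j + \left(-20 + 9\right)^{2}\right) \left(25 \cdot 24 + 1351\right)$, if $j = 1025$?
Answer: $2235846$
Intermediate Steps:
$\left(j + \left(-20 + 9\right)^{2}\right) \left(25 \cdot 24 + 1351\right) = \left(1025 + \left(-20 + 9\right)^{2}\right) \left(25 \cdot 24 + 1351\right) = \left(1025 + \left(-11\right)^{2}\right) \left(600 + 1351\right) = \left(1025 + 121\right) 1951 = 1146 \cdot 1951 = 2235846$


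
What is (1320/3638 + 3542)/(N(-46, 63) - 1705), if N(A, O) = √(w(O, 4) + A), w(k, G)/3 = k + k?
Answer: -10986266390/5287274567 - 12887116*√83/5287274567 ≈ -2.1001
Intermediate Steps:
w(k, G) = 6*k (w(k, G) = 3*(k + k) = 3*(2*k) = 6*k)
N(A, O) = √(A + 6*O) (N(A, O) = √(6*O + A) = √(A + 6*O))
(1320/3638 + 3542)/(N(-46, 63) - 1705) = (1320/3638 + 3542)/(√(-46 + 6*63) - 1705) = (1320*(1/3638) + 3542)/(√(-46 + 378) - 1705) = (660/1819 + 3542)/(√332 - 1705) = 6443558/(1819*(2*√83 - 1705)) = 6443558/(1819*(-1705 + 2*√83))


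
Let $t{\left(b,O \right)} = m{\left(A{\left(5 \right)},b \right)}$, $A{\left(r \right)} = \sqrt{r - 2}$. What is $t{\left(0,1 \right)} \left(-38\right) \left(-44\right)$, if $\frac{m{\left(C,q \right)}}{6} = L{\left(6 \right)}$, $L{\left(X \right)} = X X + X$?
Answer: $421344$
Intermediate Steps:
$L{\left(X \right)} = X + X^{2}$ ($L{\left(X \right)} = X^{2} + X = X + X^{2}$)
$A{\left(r \right)} = \sqrt{-2 + r}$
$m{\left(C,q \right)} = 252$ ($m{\left(C,q \right)} = 6 \cdot 6 \left(1 + 6\right) = 6 \cdot 6 \cdot 7 = 6 \cdot 42 = 252$)
$t{\left(b,O \right)} = 252$
$t{\left(0,1 \right)} \left(-38\right) \left(-44\right) = 252 \left(-38\right) \left(-44\right) = \left(-9576\right) \left(-44\right) = 421344$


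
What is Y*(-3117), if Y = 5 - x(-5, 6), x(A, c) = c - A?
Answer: 18702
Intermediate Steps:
Y = -6 (Y = 5 - (6 - 1*(-5)) = 5 - (6 + 5) = 5 - 1*11 = 5 - 11 = -6)
Y*(-3117) = -6*(-3117) = 18702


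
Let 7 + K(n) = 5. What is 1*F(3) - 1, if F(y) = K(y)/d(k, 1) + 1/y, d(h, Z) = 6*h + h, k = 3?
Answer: -16/21 ≈ -0.76190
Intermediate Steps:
K(n) = -2 (K(n) = -7 + 5 = -2)
d(h, Z) = 7*h
F(y) = -2/21 + 1/y (F(y) = -2/(7*3) + 1/y = -2/21 + 1/y)
1*F(3) - 1 = 1*(-2/21 + 1/3) - 1 = 1*(-2/21 + ⅓) - 1 = 1*(5/21) - 1 = 5/21 - 1 = -16/21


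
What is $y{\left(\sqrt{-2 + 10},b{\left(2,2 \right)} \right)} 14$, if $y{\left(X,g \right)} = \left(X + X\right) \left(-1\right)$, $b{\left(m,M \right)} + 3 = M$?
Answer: $- 56 \sqrt{2} \approx -79.196$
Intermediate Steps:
$b{\left(m,M \right)} = -3 + M$
$y{\left(X,g \right)} = - 2 X$ ($y{\left(X,g \right)} = 2 X \left(-1\right) = - 2 X$)
$y{\left(\sqrt{-2 + 10},b{\left(2,2 \right)} \right)} 14 = - 2 \sqrt{-2 + 10} \cdot 14 = - 2 \sqrt{8} \cdot 14 = - 2 \cdot 2 \sqrt{2} \cdot 14 = - 4 \sqrt{2} \cdot 14 = - 56 \sqrt{2}$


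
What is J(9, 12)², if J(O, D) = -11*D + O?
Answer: 15129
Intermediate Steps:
J(O, D) = O - 11*D
J(9, 12)² = (9 - 11*12)² = (9 - 132)² = (-123)² = 15129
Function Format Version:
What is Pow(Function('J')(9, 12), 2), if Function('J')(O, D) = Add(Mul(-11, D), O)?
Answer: 15129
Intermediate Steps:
Function('J')(O, D) = Add(O, Mul(-11, D))
Pow(Function('J')(9, 12), 2) = Pow(Add(9, Mul(-11, 12)), 2) = Pow(Add(9, -132), 2) = Pow(-123, 2) = 15129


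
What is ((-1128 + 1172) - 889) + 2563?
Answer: 1718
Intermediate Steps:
((-1128 + 1172) - 889) + 2563 = (44 - 889) + 2563 = -845 + 2563 = 1718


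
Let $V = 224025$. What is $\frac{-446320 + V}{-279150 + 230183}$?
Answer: $\frac{9665}{2129} \approx 4.5397$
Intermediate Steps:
$\frac{-446320 + V}{-279150 + 230183} = \frac{-446320 + 224025}{-279150 + 230183} = - \frac{222295}{-48967} = \left(-222295\right) \left(- \frac{1}{48967}\right) = \frac{9665}{2129}$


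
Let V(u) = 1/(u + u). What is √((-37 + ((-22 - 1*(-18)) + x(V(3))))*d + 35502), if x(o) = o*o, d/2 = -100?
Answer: 2*√98317/3 ≈ 209.04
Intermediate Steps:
V(u) = 1/(2*u)
d = -200 (d = 2*(-100) = -200)
x(o) = o²
√((-37 + ((-22 - 1*(-18)) + x(V(3))))*d + 35502) = √((-37 + ((-22 - 1*(-18)) + ((½)/3)²))*(-200) + 35502) = √((-37 + ((-22 + 18) + ((½)*(⅓))²))*(-200) + 35502) = √((-37 + (-4 + (⅙)²))*(-200) + 35502) = √((-37 + (-4 + 1/36))*(-200) + 35502) = √((-37 - 143/36)*(-200) + 35502) = √(-1475/36*(-200) + 35502) = √(73750/9 + 35502) = √(393268/9) = 2*√98317/3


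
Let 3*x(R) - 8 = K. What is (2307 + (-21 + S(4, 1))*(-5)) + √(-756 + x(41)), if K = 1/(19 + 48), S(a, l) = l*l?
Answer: 2407 + I*√3381691/67 ≈ 2407.0 + 27.447*I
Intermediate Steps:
S(a, l) = l²
K = 1/67 ≈ 0.014925
x(R) = 179/67 (x(R) = 8/3 + (⅓)*(1/67) = 8/3 + 1/201 = 179/67)
(2307 + (-21 + S(4, 1))*(-5)) + √(-756 + x(41)) = (2307 + (-21 + 1²)*(-5)) + √(-756 + 179/67) = (2307 + (-21 + 1)*(-5)) + √(-50473/67) = (2307 - 20*(-5)) + I*√3381691/67 = (2307 + 100) + I*√3381691/67 = 2407 + I*√3381691/67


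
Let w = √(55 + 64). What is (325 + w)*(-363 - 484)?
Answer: -275275 - 847*√119 ≈ -2.8451e+5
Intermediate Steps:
w = √119 ≈ 10.909
(325 + w)*(-363 - 484) = (325 + √119)*(-363 - 484) = (325 + √119)*(-847) = -275275 - 847*√119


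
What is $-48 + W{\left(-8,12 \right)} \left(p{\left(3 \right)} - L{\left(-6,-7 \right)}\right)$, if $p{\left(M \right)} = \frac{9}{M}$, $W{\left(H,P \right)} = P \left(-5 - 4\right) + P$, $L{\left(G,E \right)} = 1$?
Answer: $-240$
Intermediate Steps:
$W{\left(H,P \right)} = - 8 P$ ($W{\left(H,P \right)} = P \left(-9\right) + P = - 9 P + P = - 8 P$)
$-48 + W{\left(-8,12 \right)} \left(p{\left(3 \right)} - L{\left(-6,-7 \right)}\right) = -48 + \left(-8\right) 12 \left(\frac{9}{3} - 1\right) = -48 - 96 \left(9 \cdot \frac{1}{3} - 1\right) = -48 - 96 \left(3 - 1\right) = -48 - 192 = -240$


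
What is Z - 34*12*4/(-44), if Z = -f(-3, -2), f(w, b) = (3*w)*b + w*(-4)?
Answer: 78/11 ≈ 7.0909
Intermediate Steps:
f(w, b) = -4*w + 3*b*w (f(w, b) = 3*b*w - 4*w = -4*w + 3*b*w)
Z = -30 (Z = -(-3)*(-4 + 3*(-2)) = -(-3)*(-4 - 6) = -(-3)*(-10) = -1*30 = -30)
Z - 34*12*4/(-44) = -30 - 34*12*4/(-44) = -30 - 1632*(-1)/44 = -30 - 34*(-12/11) = -30 + 408/11 = 78/11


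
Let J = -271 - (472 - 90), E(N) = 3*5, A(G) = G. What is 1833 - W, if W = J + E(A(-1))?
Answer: 2471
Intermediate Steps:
E(N) = 15
J = -653 (J = -271 - 1*382 = -271 - 382 = -653)
W = -638 (W = -653 + 15 = -638)
1833 - W = 1833 - 1*(-638) = 1833 + 638 = 2471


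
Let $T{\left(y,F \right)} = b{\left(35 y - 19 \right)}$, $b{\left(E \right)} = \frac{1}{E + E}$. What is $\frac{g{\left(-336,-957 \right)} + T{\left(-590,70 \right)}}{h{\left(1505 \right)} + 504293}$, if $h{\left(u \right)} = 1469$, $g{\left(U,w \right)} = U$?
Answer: $- \frac{13889569}{20907189556} \approx -0.00066434$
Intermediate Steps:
$b{\left(E \right)} = \frac{1}{2 E}$
$T{\left(y,F \right)} = \frac{1}{2 \left(-19 + 35 y\right)}$ ($T{\left(y,F \right)} = \frac{1}{2 \left(35 y - 19\right)} = \frac{1}{2 \left(-19 + 35 y\right)}$)
$\frac{g{\left(-336,-957 \right)} + T{\left(-590,70 \right)}}{h{\left(1505 \right)} + 504293} = \frac{-336 + \frac{1}{2 \left(-19 + 35 \left(-590\right)\right)}}{1469 + 504293} = \frac{-336 + \frac{1}{2 \left(-19 - 20650\right)}}{505762} = \left(-336 + \frac{1}{2 \left(-20669\right)}\right) \frac{1}{505762} = \left(-336 + \frac{1}{2} \left(- \frac{1}{20669}\right)\right) \frac{1}{505762} = \left(-336 - \frac{1}{41338}\right) \frac{1}{505762} = \left(- \frac{13889569}{41338}\right) \frac{1}{505762} = - \frac{13889569}{20907189556}$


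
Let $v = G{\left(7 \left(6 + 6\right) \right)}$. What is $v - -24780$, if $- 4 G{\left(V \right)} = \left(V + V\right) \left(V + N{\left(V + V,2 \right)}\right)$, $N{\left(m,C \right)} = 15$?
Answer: $20622$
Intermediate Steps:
$G{\left(V \right)} = - \frac{V \left(15 + V\right)}{2}$ ($G{\left(V \right)} = - \frac{\left(V + V\right) \left(V + 15\right)}{4} = - \frac{2 V \left(15 + V\right)}{4} = - \frac{V \left(15 + V\right)}{2}$)
$v = -4158$ ($v = - \frac{7 \left(6 + 6\right) \left(15 + 7 \left(6 + 6\right)\right)}{2} = - \frac{7 \cdot 12 \left(15 + 7 \cdot 12\right)}{2} = \left(- \frac{1}{2}\right) 84 \left(15 + 84\right) = \left(- \frac{1}{2}\right) 84 \cdot 99 = -4158$)
$v - -24780 = -4158 - -24780 = -4158 + 24780 = 20622$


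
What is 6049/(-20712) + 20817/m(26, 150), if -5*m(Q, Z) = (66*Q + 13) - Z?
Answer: -2165359891/32704248 ≈ -66.210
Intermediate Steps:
m(Q, Z) = -13/5 - 66*Q/5 + Z/5 (m(Q, Z) = -((66*Q + 13) - Z)/5 = -((13 + 66*Q) - Z)/5 = -(13 - Z + 66*Q)/5 = -13/5 - 66*Q/5 + Z/5)
6049/(-20712) + 20817/m(26, 150) = 6049/(-20712) + 20817/(-13/5 - 66/5*26 + (⅕)*150) = 6049*(-1/20712) + 20817/(-13/5 - 1716/5 + 30) = -6049/20712 + 20817/(-1579/5) = -6049/20712 + 20817*(-5/1579) = -6049/20712 - 104085/1579 = -2165359891/32704248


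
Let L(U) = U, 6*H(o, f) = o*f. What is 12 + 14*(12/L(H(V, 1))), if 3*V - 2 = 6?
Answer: 390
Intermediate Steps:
V = 8/3 (V = ⅔ + (⅓)*6 = ⅔ + 2 = 8/3 ≈ 2.6667)
H(o, f) = f*o/6 (H(o, f) = (o*f)/6 = (f*o)/6 = f*o/6)
12 + 14*(12/L(H(V, 1))) = 12 + 14*(12/(((⅙)*1*(8/3)))) = 12 + 14*(12/(4/9)) = 12 + 14*(12*(9/4)) = 12 + 14*27 = 12 + 378 = 390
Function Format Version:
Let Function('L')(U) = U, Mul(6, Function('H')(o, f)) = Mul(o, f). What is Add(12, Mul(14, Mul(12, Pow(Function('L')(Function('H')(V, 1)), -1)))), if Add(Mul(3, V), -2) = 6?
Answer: 390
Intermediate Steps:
V = Rational(8, 3) (V = Add(Rational(2, 3), Mul(Rational(1, 3), 6)) = Add(Rational(2, 3), 2) = Rational(8, 3) ≈ 2.6667)
Function('H')(o, f) = Mul(Rational(1, 6), f, o) (Function('H')(o, f) = Mul(Rational(1, 6), Mul(o, f)) = Mul(Rational(1, 6), Mul(f, o)) = Mul(Rational(1, 6), f, o))
Add(12, Mul(14, Mul(12, Pow(Function('L')(Function('H')(V, 1)), -1)))) = Add(12, Mul(14, Mul(12, Pow(Mul(Rational(1, 6), 1, Rational(8, 3)), -1)))) = Add(12, Mul(14, Mul(12, Pow(Rational(4, 9), -1)))) = Add(12, Mul(14, Mul(12, Rational(9, 4)))) = Add(12, Mul(14, 27)) = Add(12, 378) = 390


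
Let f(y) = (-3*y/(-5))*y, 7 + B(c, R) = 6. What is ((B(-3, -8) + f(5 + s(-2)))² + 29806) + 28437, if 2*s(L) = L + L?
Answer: 1456559/25 ≈ 58262.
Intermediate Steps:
s(L) = L (s(L) = (L + L)/2 = (2*L)/2 = L)
B(c, R) = -1 (B(c, R) = -7 + 6 = -1)
f(y) = 3*y²/5 (f(y) = (-3*y*(-1)/5)*y = (-(-3)*y/5)*y = (3*y/5)*y = 3*y²/5)
((B(-3, -8) + f(5 + s(-2)))² + 29806) + 28437 = ((-1 + 3*(5 - 2)²/5)² + 29806) + 28437 = ((-1 + (⅗)*3²)² + 29806) + 28437 = ((-1 + (⅗)*9)² + 29806) + 28437 = ((-1 + 27/5)² + 29806) + 28437 = ((22/5)² + 29806) + 28437 = (484/25 + 29806) + 28437 = 745634/25 + 28437 = 1456559/25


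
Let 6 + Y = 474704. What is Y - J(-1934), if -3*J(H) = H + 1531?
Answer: 1423691/3 ≈ 4.7456e+5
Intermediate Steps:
Y = 474698 (Y = -6 + 474704 = 474698)
J(H) = -1531/3 - H/3 (J(H) = -(H + 1531)/3 = -(1531 + H)/3 = -1531/3 - H/3)
Y - J(-1934) = 474698 - (-1531/3 - 1/3*(-1934)) = 474698 - (-1531/3 + 1934/3) = 474698 - 1*403/3 = 474698 - 403/3 = 1423691/3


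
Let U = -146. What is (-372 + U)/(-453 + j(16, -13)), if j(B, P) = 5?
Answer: 37/32 ≈ 1.1563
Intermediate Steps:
(-372 + U)/(-453 + j(16, -13)) = (-372 - 146)/(-453 + 5) = -518/(-448) = -518*(-1/448) = 37/32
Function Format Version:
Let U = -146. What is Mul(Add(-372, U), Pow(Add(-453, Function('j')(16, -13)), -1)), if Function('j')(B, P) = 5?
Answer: Rational(37, 32) ≈ 1.1563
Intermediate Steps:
Mul(Add(-372, U), Pow(Add(-453, Function('j')(16, -13)), -1)) = Mul(Add(-372, -146), Pow(Add(-453, 5), -1)) = Mul(-518, Pow(-448, -1)) = Mul(-518, Rational(-1, 448)) = Rational(37, 32)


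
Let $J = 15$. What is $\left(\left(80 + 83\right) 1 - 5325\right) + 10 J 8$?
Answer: $-3962$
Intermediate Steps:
$\left(\left(80 + 83\right) 1 - 5325\right) + 10 J 8 = \left(\left(80 + 83\right) 1 - 5325\right) + 10 \cdot 15 \cdot 8 = \left(163 \cdot 1 - 5325\right) + 150 \cdot 8 = \left(163 - 5325\right) + 1200 = -5162 + 1200 = -3962$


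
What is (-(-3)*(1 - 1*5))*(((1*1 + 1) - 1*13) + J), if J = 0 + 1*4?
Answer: 84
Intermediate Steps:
J = 4 (J = 0 + 4 = 4)
(-(-3)*(1 - 1*5))*(((1*1 + 1) - 1*13) + J) = (-(-3)*(1 - 1*5))*(((1*1 + 1) - 1*13) + 4) = (-(-3)*(1 - 5))*(((1 + 1) - 13) + 4) = (-(-3)*(-4))*((2 - 13) + 4) = (-1*12)*(-11 + 4) = -12*(-7) = 84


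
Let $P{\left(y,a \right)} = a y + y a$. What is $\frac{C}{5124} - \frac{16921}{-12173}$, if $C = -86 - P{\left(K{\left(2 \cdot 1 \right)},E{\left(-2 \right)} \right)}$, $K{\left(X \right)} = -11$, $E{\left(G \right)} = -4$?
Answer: $\frac{2013931}{1485106} \approx 1.3561$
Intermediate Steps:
$P{\left(y,a \right)} = 2 a y$ ($P{\left(y,a \right)} = a y + a y = 2 a y$)
$C = -174$ ($C = -86 - 2 \left(-4\right) \left(-11\right) = -86 - 88 = -174$)
$\frac{C}{5124} - \frac{16921}{-12173} = - \frac{174}{5124} - \frac{16921}{-12173} = \left(-174\right) \frac{1}{5124} - - \frac{16921}{12173} = - \frac{29}{854} + \frac{16921}{12173} = \frac{2013931}{1485106}$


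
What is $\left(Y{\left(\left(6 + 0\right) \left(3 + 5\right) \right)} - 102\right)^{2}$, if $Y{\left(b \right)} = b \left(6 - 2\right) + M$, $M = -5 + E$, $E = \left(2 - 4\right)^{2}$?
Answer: $7921$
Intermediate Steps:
$E = 4$ ($E = \left(-2\right)^{2} = 4$)
$M = -1$ ($M = -5 + 4 = -1$)
$Y{\left(b \right)} = -1 + 4 b$ ($Y{\left(b \right)} = b \left(6 - 2\right) - 1 = b 4 - 1 = 4 b - 1 = -1 + 4 b$)
$\left(Y{\left(\left(6 + 0\right) \left(3 + 5\right) \right)} - 102\right)^{2} = \left(\left(-1 + 4 \left(6 + 0\right) \left(3 + 5\right)\right) - 102\right)^{2} = \left(\left(-1 + 4 \cdot 6 \cdot 8\right) - 102\right)^{2} = \left(\left(-1 + 4 \cdot 48\right) - 102\right)^{2} = \left(\left(-1 + 192\right) - 102\right)^{2} = \left(191 - 102\right)^{2} = 89^{2} = 7921$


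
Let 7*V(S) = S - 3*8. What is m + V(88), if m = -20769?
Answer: -145319/7 ≈ -20760.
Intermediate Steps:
V(S) = -24/7 + S/7 (V(S) = (S - 3*8)/7 = (S - 24)/7 = (-24 + S)/7 = -24/7 + S/7)
m + V(88) = -20769 + (-24/7 + (⅐)*88) = -20769 + (-24/7 + 88/7) = -20769 + 64/7 = -145319/7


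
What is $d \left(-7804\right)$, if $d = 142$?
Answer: $-1108168$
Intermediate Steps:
$d \left(-7804\right) = 142 \left(-7804\right) = -1108168$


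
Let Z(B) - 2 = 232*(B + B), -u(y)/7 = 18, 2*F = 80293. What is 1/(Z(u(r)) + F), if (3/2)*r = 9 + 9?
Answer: -2/36631 ≈ -5.4599e-5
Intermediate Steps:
F = 80293/2 (F = (½)*80293 = 80293/2 ≈ 40147.)
r = 12 (r = 2*(9 + 9)/3 = (⅔)*18 = 12)
u(y) = -126 (u(y) = -7*18 = -126)
Z(B) = 2 + 464*B (Z(B) = 2 + 232*(B + B) = 2 + 232*(2*B) = 2 + 464*B)
1/(Z(u(r)) + F) = 1/((2 + 464*(-126)) + 80293/2) = 1/((2 - 58464) + 80293/2) = 1/(-58462 + 80293/2) = 1/(-36631/2) = -2/36631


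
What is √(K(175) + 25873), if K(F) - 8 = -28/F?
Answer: √647021/5 ≈ 160.88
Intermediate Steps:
K(F) = 8 - 28/F
√(K(175) + 25873) = √((8 - 28/175) + 25873) = √((8 - 28*1/175) + 25873) = √((8 - 4/25) + 25873) = √(196/25 + 25873) = √(647021/25) = √647021/5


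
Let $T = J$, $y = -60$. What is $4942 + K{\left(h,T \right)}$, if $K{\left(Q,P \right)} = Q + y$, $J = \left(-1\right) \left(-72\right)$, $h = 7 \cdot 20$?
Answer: $5022$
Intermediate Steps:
$h = 140$
$J = 72$
$T = 72$
$K{\left(Q,P \right)} = -60 + Q$ ($K{\left(Q,P \right)} = Q - 60 = -60 + Q$)
$4942 + K{\left(h,T \right)} = 4942 + \left(-60 + 140\right) = 4942 + 80 = 5022$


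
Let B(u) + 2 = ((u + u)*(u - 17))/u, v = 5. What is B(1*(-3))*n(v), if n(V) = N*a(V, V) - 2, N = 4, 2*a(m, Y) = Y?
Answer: -336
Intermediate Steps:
a(m, Y) = Y/2
B(u) = -36 + 2*u (B(u) = -2 + ((u + u)*(u - 17))/u = -2 + ((2*u)*(-17 + u))/u = -2 + (2*u*(-17 + u))/u = -2 + (-34 + 2*u) = -36 + 2*u)
n(V) = -2 + 2*V (n(V) = 4*(V/2) - 2 = 2*V - 2 = -2 + 2*V)
B(1*(-3))*n(v) = (-36 + 2*(1*(-3)))*(-2 + 2*5) = (-36 + 2*(-3))*(-2 + 10) = (-36 - 6)*8 = -42*8 = -336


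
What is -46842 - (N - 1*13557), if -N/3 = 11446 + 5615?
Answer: 17898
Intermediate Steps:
N = -51183 (N = -3*(11446 + 5615) = -3*17061 = -51183)
-46842 - (N - 1*13557) = -46842 - (-51183 - 1*13557) = -46842 - (-51183 - 13557) = -46842 - 1*(-64740) = -46842 + 64740 = 17898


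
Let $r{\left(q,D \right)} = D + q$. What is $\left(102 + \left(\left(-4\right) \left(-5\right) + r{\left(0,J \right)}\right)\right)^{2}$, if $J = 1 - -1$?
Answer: $15376$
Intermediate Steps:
$J = 2$ ($J = 1 + 1 = 2$)
$\left(102 + \left(\left(-4\right) \left(-5\right) + r{\left(0,J \right)}\right)\right)^{2} = \left(102 + \left(\left(-4\right) \left(-5\right) + \left(2 + 0\right)\right)\right)^{2} = \left(102 + \left(20 + 2\right)\right)^{2} = \left(102 + 22\right)^{2} = 124^{2} = 15376$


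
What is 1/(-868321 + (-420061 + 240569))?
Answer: -1/1047813 ≈ -9.5437e-7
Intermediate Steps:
1/(-868321 + (-420061 + 240569)) = 1/(-868321 - 179492) = 1/(-1047813) = -1/1047813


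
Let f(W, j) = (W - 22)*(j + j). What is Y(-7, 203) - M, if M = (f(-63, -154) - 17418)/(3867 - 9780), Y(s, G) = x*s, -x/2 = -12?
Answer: -984622/5913 ≈ -166.52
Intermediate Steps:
x = 24 (x = -2*(-12) = 24)
Y(s, G) = 24*s
f(W, j) = 2*j*(-22 + W) (f(W, j) = (-22 + W)*(2*j) = 2*j*(-22 + W))
M = -8762/5913 (M = (2*(-154)*(-22 - 63) - 17418)/(3867 - 9780) = (2*(-154)*(-85) - 17418)/(-5913) = (26180 - 17418)*(-1/5913) = 8762*(-1/5913) = -8762/5913 ≈ -1.4818)
Y(-7, 203) - M = 24*(-7) - 1*(-8762/5913) = -168 + 8762/5913 = -984622/5913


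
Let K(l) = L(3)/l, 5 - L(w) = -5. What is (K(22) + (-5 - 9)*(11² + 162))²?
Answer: 1898954929/121 ≈ 1.5694e+7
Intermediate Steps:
L(w) = 10 (L(w) = 5 - 1*(-5) = 5 + 5 = 10)
K(l) = 10/l
(K(22) + (-5 - 9)*(11² + 162))² = (10/22 + (-5 - 9)*(11² + 162))² = (10*(1/22) - 14*(121 + 162))² = (5/11 - 14*283)² = (5/11 - 3962)² = (-43577/11)² = 1898954929/121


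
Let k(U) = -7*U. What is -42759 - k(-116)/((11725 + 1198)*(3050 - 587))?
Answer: -1360991134703/31829349 ≈ -42759.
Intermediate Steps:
-42759 - k(-116)/((11725 + 1198)*(3050 - 587)) = -42759 - (-7*(-116))/((11725 + 1198)*(3050 - 587)) = -42759 - 812/(12923*2463) = -42759 - 812/31829349 = -1360991134703/31829349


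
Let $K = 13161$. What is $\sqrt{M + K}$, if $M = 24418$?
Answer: $\sqrt{37579} \approx 193.85$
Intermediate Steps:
$\sqrt{M + K} = \sqrt{24418 + 13161} = \sqrt{37579}$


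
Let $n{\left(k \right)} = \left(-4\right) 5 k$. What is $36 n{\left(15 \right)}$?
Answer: $-10800$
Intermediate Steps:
$n{\left(k \right)} = - 20 k$
$36 n{\left(15 \right)} = 36 \left(\left(-20\right) 15\right) = 36 \left(-300\right) = -10800$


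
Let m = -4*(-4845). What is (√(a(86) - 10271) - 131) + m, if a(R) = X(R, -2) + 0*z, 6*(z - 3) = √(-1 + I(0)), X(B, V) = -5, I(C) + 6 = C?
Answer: 19249 + 2*I*√2569 ≈ 19249.0 + 101.37*I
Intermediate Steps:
I(C) = -6 + C
z = 3 + I*√7/6 (z = 3 + √(-1 + (-6 + 0))/6 = 3 + √(-1 - 6)/6 = 3 + √(-7)/6 = 3 + (I*√7)/6 = 3 + I*√7/6 ≈ 3.0 + 0.44096*I)
m = 19380
a(R) = -5 (a(R) = -5 + 0*(3 + I*√7/6) = -5 + 0 = -5)
(√(a(86) - 10271) - 131) + m = (√(-5 - 10271) - 131) + 19380 = (√(-10276) - 131) + 19380 = (2*I*√2569 - 131) + 19380 = (-131 + 2*I*√2569) + 19380 = 19249 + 2*I*√2569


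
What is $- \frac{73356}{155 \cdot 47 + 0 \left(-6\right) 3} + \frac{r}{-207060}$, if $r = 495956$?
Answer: $- \frac{940106641}{75421605} \approx -12.465$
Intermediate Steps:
$- \frac{73356}{155 \cdot 47 + 0 \left(-6\right) 3} + \frac{r}{-207060} = - \frac{73356}{155 \cdot 47 + 0 \left(-6\right) 3} + \frac{495956}{-207060} = - \frac{73356}{7285 + 0 \cdot 3} + 495956 \left(- \frac{1}{207060}\right) = - \frac{73356}{7285 + 0} - \frac{123989}{51765} = - \frac{73356}{7285} - \frac{123989}{51765} = - \frac{940106641}{75421605}$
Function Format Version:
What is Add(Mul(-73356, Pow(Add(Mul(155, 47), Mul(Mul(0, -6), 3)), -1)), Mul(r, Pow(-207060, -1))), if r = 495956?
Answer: Rational(-940106641, 75421605) ≈ -12.465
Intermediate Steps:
Add(Mul(-73356, Pow(Add(Mul(155, 47), Mul(Mul(0, -6), 3)), -1)), Mul(r, Pow(-207060, -1))) = Add(Mul(-73356, Pow(Add(Mul(155, 47), Mul(Mul(0, -6), 3)), -1)), Mul(495956, Pow(-207060, -1))) = Add(Mul(-73356, Pow(Add(7285, Mul(0, 3)), -1)), Mul(495956, Rational(-1, 207060))) = Add(Mul(-73356, Pow(Add(7285, 0), -1)), Rational(-123989, 51765)) = Add(Mul(-73356, Pow(7285, -1)), Rational(-123989, 51765)) = Add(Mul(-73356, Rational(1, 7285)), Rational(-123989, 51765)) = Add(Rational(-73356, 7285), Rational(-123989, 51765)) = Rational(-940106641, 75421605)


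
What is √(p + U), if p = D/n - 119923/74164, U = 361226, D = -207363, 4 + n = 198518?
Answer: √4893554061998720572446427/3680648074 ≈ 601.02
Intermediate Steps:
n = 198514 (n = -4 + 198518 = 198514)
p = -19592631977/7361296148 (p = -207363/198514 - 119923/74164 = -19592631977/7361296148 ≈ -2.6616)
√(p + U) = √(-19592631977/7361296148 + 361226) = √(2659071969725471/7361296148) = √4893554061998720572446427/3680648074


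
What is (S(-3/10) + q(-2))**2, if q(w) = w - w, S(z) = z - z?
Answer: 0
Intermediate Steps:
S(z) = 0
q(w) = 0
(S(-3/10) + q(-2))**2 = (0 + 0)**2 = 0**2 = 0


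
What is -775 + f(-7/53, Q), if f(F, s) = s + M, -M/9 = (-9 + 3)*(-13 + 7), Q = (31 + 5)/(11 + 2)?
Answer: -14251/13 ≈ -1096.2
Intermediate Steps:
Q = 36/13 ≈ 2.7692
M = -324 (M = -9*(-9 + 3)*(-13 + 7) = -(-54)*(-6) = -9*36 = -324)
f(F, s) = -324 + s (f(F, s) = s - 324 = -324 + s)
-775 + f(-7/53, Q) = -775 + (-324 + 36/13) = -775 - 4176/13 = -14251/13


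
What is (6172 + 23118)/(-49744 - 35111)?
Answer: -5858/16971 ≈ -0.34518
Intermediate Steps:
(6172 + 23118)/(-49744 - 35111) = 29290/(-84855) = 29290*(-1/84855) = -5858/16971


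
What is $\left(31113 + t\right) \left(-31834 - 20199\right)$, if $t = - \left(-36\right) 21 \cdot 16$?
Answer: $-2248293897$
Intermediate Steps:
$t = 12096$ ($t = - \left(-756\right) 16 = \left(-1\right) \left(-12096\right) = 12096$)
$\left(31113 + t\right) \left(-31834 - 20199\right) = \left(31113 + 12096\right) \left(-31834 - 20199\right) = 43209 \left(-52033\right) = -2248293897$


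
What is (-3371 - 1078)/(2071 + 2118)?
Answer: -4449/4189 ≈ -1.0621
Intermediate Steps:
(-3371 - 1078)/(2071 + 2118) = -4449/4189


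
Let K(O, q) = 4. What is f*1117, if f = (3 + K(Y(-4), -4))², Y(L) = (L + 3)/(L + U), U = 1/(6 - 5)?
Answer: 54733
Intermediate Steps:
U = 1 (U = 1/1 = 1)
Y(L) = (3 + L)/(1 + L) (Y(L) = (L + 3)/(L + 1) = (3 + L)/(1 + L))
f = 49 (f = (3 + 4)² = 7² = 49)
f*1117 = 49*1117 = 54733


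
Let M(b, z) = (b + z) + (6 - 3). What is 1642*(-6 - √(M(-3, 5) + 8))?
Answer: -9852 - 1642*√13 ≈ -15772.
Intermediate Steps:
M(b, z) = 3 + b + z (M(b, z) = (b + z) + 3 = 3 + b + z)
1642*(-6 - √(M(-3, 5) + 8)) = 1642*(-6 - √((3 - 3 + 5) + 8)) = 1642*(-6 - √(5 + 8)) = 1642*(-6 - √13) = -9852 - 1642*√13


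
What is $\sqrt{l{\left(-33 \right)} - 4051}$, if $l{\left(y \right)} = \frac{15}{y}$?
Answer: $\frac{i \sqrt{490226}}{11} \approx 63.651 i$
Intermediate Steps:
$\sqrt{l{\left(-33 \right)} - 4051} = \sqrt{\frac{15}{-33} - 4051} = \sqrt{15 \left(- \frac{1}{33}\right) - 4051} = \sqrt{- \frac{5}{11} - 4051} = \sqrt{- \frac{44566}{11}} = \frac{i \sqrt{490226}}{11}$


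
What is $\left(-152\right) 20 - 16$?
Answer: $-3056$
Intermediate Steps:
$\left(-152\right) 20 - 16 = -3040 - 16 = -3056$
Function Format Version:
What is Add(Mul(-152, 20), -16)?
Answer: -3056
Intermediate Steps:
Add(Mul(-152, 20), -16) = Add(-3040, -16) = -3056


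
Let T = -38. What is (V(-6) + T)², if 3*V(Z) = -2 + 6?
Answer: 12100/9 ≈ 1344.4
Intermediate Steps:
V(Z) = 4/3 (V(Z) = (-2 + 6)/3 = (⅓)*4 = 4/3)
(V(-6) + T)² = (4/3 - 38)² = (-110/3)² = 12100/9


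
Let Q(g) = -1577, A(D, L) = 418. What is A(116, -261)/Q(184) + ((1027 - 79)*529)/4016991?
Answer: -15583322/111136751 ≈ -0.14022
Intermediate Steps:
A(116, -261)/Q(184) + ((1027 - 79)*529)/4016991 = 418/(-1577) + ((1027 - 79)*529)/4016991 = 418*(-1/1577) + (948*529)*(1/4016991) = -22/83 + 501492*(1/4016991) = -22/83 + 167164/1338997 = -15583322/111136751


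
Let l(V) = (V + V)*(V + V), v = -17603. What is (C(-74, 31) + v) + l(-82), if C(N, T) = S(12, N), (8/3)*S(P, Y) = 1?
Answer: 74347/8 ≈ 9293.4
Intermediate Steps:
l(V) = 4*V² (l(V) = (2*V)*(2*V) = 4*V²)
S(P, Y) = 3/8 (S(P, Y) = (3/8)*1 = 3/8)
C(N, T) = 3/8
(C(-74, 31) + v) + l(-82) = (3/8 - 17603) + 4*(-82)² = -140821/8 + 4*6724 = -140821/8 + 26896 = 74347/8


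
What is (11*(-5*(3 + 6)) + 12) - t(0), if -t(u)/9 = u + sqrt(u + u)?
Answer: -483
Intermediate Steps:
t(u) = -9*u - 9*sqrt(2)*sqrt(u) (t(u) = -9*(u + sqrt(u + u)) = -9*(u + sqrt(2*u)) = -9*(u + sqrt(2)*sqrt(u)) = -9*u - 9*sqrt(2)*sqrt(u))
(11*(-5*(3 + 6)) + 12) - t(0) = (11*(-5*(3 + 6)) + 12) - (-9*0 - 9*sqrt(2)*sqrt(0)) = (11*(-5*9) + 12) - (0 - 9*sqrt(2)*0) = (11*(-45) + 12) - (0 + 0) = (-495 + 12) - 1*0 = -483 + 0 = -483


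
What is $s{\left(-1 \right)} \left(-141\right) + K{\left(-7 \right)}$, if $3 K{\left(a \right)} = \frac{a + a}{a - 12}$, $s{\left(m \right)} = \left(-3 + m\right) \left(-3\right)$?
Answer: $- \frac{96430}{57} \approx -1691.8$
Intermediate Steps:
$s{\left(m \right)} = 9 - 3 m$
$K{\left(a \right)} = \frac{2 a}{3 \left(-12 + a\right)}$ ($K{\left(a \right)} = \frac{\left(a + a\right) \frac{1}{a - 12}}{3} = \frac{2 a \frac{1}{-12 + a}}{3} = \frac{2 a}{3 \left(-12 + a\right)}$)
$s{\left(-1 \right)} \left(-141\right) + K{\left(-7 \right)} = \left(9 - -3\right) \left(-141\right) + \frac{2}{3} \left(-7\right) \frac{1}{-12 - 7} = \left(9 + 3\right) \left(-141\right) + \frac{2}{3} \left(-7\right) \frac{1}{-19} = 12 \left(-141\right) + \frac{2}{3} \left(-7\right) \left(- \frac{1}{19}\right) = -1692 + \frac{14}{57} = - \frac{96430}{57}$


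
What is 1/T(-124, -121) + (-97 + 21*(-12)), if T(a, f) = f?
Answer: -42230/121 ≈ -349.01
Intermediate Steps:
1/T(-124, -121) + (-97 + 21*(-12)) = 1/(-121) + (-97 + 21*(-12)) = -1/121 + (-97 - 252) = -1/121 - 349 = -42230/121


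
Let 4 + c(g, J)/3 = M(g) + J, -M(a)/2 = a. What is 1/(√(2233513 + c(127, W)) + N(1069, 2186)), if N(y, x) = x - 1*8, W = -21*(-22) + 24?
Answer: 2178/2509487 - √2234197/2509487 ≈ 0.00027228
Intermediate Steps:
M(a) = -2*a
W = 486 (W = 462 + 24 = 486)
N(y, x) = -8 + x (N(y, x) = x - 8 = -8 + x)
c(g, J) = -12 - 6*g + 3*J (c(g, J) = -12 + 3*(-2*g + J) = -12 + 3*(J - 2*g) = -12 + (-6*g + 3*J) = -12 - 6*g + 3*J)
1/(√(2233513 + c(127, W)) + N(1069, 2186)) = 1/(√(2233513 + (-12 - 6*127 + 3*486)) + (-8 + 2186)) = 1/(√(2233513 + (-12 - 762 + 1458)) + 2178) = 1/(√(2233513 + 684) + 2178) = 1/(√2234197 + 2178) = 1/(2178 + √2234197)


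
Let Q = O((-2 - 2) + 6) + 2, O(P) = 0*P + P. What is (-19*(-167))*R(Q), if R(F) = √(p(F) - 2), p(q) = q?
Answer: 3173*√2 ≈ 4487.3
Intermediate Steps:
O(P) = P (O(P) = 0 + P = P)
Q = 4 (Q = ((-2 - 2) + 6) + 2 = (-4 + 6) + 2 = 2 + 2 = 4)
R(F) = √(-2 + F) (R(F) = √(F - 2) = √(-2 + F))
(-19*(-167))*R(Q) = (-19*(-167))*√(-2 + 4) = 3173*√2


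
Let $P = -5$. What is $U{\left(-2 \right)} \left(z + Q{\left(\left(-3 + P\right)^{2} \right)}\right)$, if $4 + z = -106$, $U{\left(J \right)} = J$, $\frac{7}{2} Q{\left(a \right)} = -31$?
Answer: $\frac{1664}{7} \approx 237.71$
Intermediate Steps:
$Q{\left(a \right)} = - \frac{62}{7}$ ($Q{\left(a \right)} = \frac{2}{7} \left(-31\right) = - \frac{62}{7}$)
$z = -110$ ($z = -4 - 106 = -110$)
$U{\left(-2 \right)} \left(z + Q{\left(\left(-3 + P\right)^{2} \right)}\right) = - 2 \left(-110 - \frac{62}{7}\right) = \left(-2\right) \left(- \frac{832}{7}\right) = \frac{1664}{7}$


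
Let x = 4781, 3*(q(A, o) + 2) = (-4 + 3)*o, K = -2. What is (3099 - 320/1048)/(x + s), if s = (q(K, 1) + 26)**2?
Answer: 3653361/6297170 ≈ 0.58016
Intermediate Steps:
q(A, o) = -2 - o/3 (q(A, o) = -2 + ((-4 + 3)*o)/3 = -2 + (-o)/3 = -2 - o/3)
s = 5041/9 (s = ((-2 - 1/3*1) + 26)**2 = ((-2 - 1/3) + 26)**2 = (-7/3 + 26)**2 = (71/3)**2 = 5041/9 ≈ 560.11)
(3099 - 320/1048)/(x + s) = (3099 - 320/1048)/(4781 + 5041/9) = (3099 - 320*1/1048)/(48070/9) = (3099 - 40/131)*(9/48070) = (405929/131)*(9/48070) = 3653361/6297170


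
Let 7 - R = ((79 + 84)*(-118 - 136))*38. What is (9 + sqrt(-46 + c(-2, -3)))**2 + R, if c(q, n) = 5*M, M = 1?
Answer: 1573323 + 18*I*sqrt(41) ≈ 1.5733e+6 + 115.26*I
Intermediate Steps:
c(q, n) = 5 (c(q, n) = 5*1 = 5)
R = 1573283 (R = 7 - (79 + 84)*(-118 - 136)*38 = 7 - 163*(-254)*38 = 7 - (-41402)*38 = 7 - 1*(-1573276) = 7 + 1573276 = 1573283)
(9 + sqrt(-46 + c(-2, -3)))**2 + R = (9 + sqrt(-46 + 5))**2 + 1573283 = (9 + sqrt(-41))**2 + 1573283 = (9 + I*sqrt(41))**2 + 1573283 = 1573283 + (9 + I*sqrt(41))**2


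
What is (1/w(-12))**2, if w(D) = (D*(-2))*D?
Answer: 1/82944 ≈ 1.2056e-5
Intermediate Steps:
w(D) = -2*D**2 (w(D) = (-2*D)*D = -2*D**2)
(1/w(-12))**2 = (1/(-2*(-12)**2))**2 = (1/(-2*144))**2 = (1/(-288))**2 = (-1/288)**2 = 1/82944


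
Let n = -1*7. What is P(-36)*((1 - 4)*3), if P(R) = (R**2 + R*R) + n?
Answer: -23265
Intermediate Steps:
n = -7
P(R) = -7 + 2*R**2 (P(R) = (R**2 + R*R) - 7 = (R**2 + R**2) - 7 = 2*R**2 - 7 = -7 + 2*R**2)
P(-36)*((1 - 4)*3) = (-7 + 2*(-36)**2)*((1 - 4)*3) = (-7 + 2*1296)*(-3*3) = (-7 + 2592)*(-9) = 2585*(-9) = -23265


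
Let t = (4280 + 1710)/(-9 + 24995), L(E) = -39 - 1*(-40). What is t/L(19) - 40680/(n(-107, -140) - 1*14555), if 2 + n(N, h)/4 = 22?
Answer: 36771191/12055745 ≈ 3.0501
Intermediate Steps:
n(N, h) = 80 (n(N, h) = -8 + 4*22 = -8 + 88 = 80)
L(E) = 1 (L(E) = -39 + 40 = 1)
t = 2995/12493 (t = 5990/24986 = 5990*(1/24986) = 2995/12493 ≈ 0.23973)
t/L(19) - 40680/(n(-107, -140) - 1*14555) = (2995/12493)/1 - 40680/(80 - 1*14555) = (2995/12493)*1 - 40680/(80 - 14555) = 2995/12493 - 40680/(-14475) = 2995/12493 - 40680*(-1/14475) = 2995/12493 + 2712/965 = 36771191/12055745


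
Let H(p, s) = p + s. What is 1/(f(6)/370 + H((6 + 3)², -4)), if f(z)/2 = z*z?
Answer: 185/14281 ≈ 0.012954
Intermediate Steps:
f(z) = 2*z² (f(z) = 2*(z*z) = 2*z²)
1/(f(6)/370 + H((6 + 3)², -4)) = 1/((2*6²)/370 + ((6 + 3)² - 4)) = 1/((2*36)*(1/370) + (9² - 4)) = 1/(72*(1/370) + (81 - 4)) = 1/(36/185 + 77) = 1/(14281/185) = 185/14281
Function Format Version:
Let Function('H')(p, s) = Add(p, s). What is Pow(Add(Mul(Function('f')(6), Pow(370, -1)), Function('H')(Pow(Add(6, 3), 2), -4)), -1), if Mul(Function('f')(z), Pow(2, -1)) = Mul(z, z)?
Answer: Rational(185, 14281) ≈ 0.012954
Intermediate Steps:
Function('f')(z) = Mul(2, Pow(z, 2)) (Function('f')(z) = Mul(2, Mul(z, z)) = Mul(2, Pow(z, 2)))
Pow(Add(Mul(Function('f')(6), Pow(370, -1)), Function('H')(Pow(Add(6, 3), 2), -4)), -1) = Pow(Add(Mul(Mul(2, Pow(6, 2)), Pow(370, -1)), Add(Pow(Add(6, 3), 2), -4)), -1) = Pow(Add(Mul(Mul(2, 36), Rational(1, 370)), Add(Pow(9, 2), -4)), -1) = Pow(Add(Mul(72, Rational(1, 370)), Add(81, -4)), -1) = Pow(Add(Rational(36, 185), 77), -1) = Pow(Rational(14281, 185), -1) = Rational(185, 14281)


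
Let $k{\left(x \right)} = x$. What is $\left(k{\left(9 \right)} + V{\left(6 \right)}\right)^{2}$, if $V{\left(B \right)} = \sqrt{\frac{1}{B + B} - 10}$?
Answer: $\frac{\left(54 + i \sqrt{357}\right)^{2}}{36} \approx 71.083 + 56.683 i$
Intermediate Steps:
$V{\left(B \right)} = \sqrt{-10 + \frac{1}{2 B}}$ ($V{\left(B \right)} = \sqrt{\frac{1}{2 B} - 10} = \sqrt{-10 + \frac{1}{2 B}}$)
$\left(k{\left(9 \right)} + V{\left(6 \right)}\right)^{2} = \left(9 + \frac{\sqrt{-40 + \frac{2}{6}}}{2}\right)^{2} = \left(9 + \frac{\sqrt{-40 + 2 \cdot \frac{1}{6}}}{2}\right)^{2} = \left(9 + \frac{\sqrt{-40 + \frac{1}{3}}}{2}\right)^{2} = \left(9 + \frac{\sqrt{- \frac{119}{3}}}{2}\right)^{2} = \left(9 + \frac{\frac{1}{3} i \sqrt{357}}{2}\right)^{2} = \left(9 + \frac{i \sqrt{357}}{6}\right)^{2}$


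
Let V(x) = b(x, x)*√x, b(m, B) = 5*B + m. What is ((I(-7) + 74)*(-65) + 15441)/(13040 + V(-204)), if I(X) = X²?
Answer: 3034245/14864672 + 569619*I*√51/14864672 ≈ 0.20412 + 0.27366*I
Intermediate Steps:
b(m, B) = m + 5*B
V(x) = 6*x^(3/2) (V(x) = (x + 5*x)*√x = (6*x)*√x = 6*x^(3/2))
((I(-7) + 74)*(-65) + 15441)/(13040 + V(-204)) = (((-7)² + 74)*(-65) + 15441)/(13040 + 6*(-204)^(3/2)) = ((49 + 74)*(-65) + 15441)/(13040 + 6*(-408*I*√51)) = (123*(-65) + 15441)/(13040 - 2448*I*√51) = (-7995 + 15441)/(13040 - 2448*I*√51) = 7446/(13040 - 2448*I*√51)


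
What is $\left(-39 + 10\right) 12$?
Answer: $-348$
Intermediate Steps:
$\left(-39 + 10\right) 12 = \left(-29\right) 12 = -348$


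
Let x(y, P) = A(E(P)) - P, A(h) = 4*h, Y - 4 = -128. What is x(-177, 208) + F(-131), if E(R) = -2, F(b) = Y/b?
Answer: -28172/131 ≈ -215.05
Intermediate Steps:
Y = -124 (Y = 4 - 128 = -124)
F(b) = -124/b
x(y, P) = -8 - P (x(y, P) = 4*(-2) - P = -8 - P)
x(-177, 208) + F(-131) = (-8 - 1*208) - 124/(-131) = (-8 - 208) - 124*(-1/131) = -216 + 124/131 = -28172/131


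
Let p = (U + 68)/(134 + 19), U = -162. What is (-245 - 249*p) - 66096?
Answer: -3375589/51 ≈ -66188.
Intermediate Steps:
p = -94/153 (p = (-162 + 68)/(134 + 19) = -94/153 ≈ -0.61438)
(-245 - 249*p) - 66096 = (-245 - 249*(-94/153)) - 66096 = (-245 + 7802/51) - 66096 = -4693/51 - 66096 = -3375589/51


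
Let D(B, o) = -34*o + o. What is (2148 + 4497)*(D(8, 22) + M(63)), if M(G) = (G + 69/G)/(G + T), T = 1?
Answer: -1079145785/224 ≈ -4.8176e+6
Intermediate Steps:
D(B, o) = -33*o
M(G) = (G + 69/G)/(1 + G) (M(G) = (G + 69/G)/(G + 1) = (G + 69/G)/(1 + G))
(2148 + 4497)*(D(8, 22) + M(63)) = (2148 + 4497)*(-33*22 + (69 + 63²)/(63*(1 + 63))) = 6645*(-726 + (1/63)*(69 + 3969)/64) = 6645*(-726 + (1/63)*(1/64)*4038) = 6645*(-726 + 673/672) = 6645*(-487199/672) = -1079145785/224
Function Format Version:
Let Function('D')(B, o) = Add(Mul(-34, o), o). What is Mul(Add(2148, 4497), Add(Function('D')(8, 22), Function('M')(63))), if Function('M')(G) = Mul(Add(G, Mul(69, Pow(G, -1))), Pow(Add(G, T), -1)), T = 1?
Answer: Rational(-1079145785, 224) ≈ -4.8176e+6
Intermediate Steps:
Function('D')(B, o) = Mul(-33, o)
Function('M')(G) = Mul(Pow(Add(1, G), -1), Add(G, Mul(69, Pow(G, -1)))) (Function('M')(G) = Mul(Add(G, Mul(69, Pow(G, -1))), Pow(Add(G, 1), -1)) = Mul(Add(G, Mul(69, Pow(G, -1))), Pow(Add(1, G), -1)) = Mul(Pow(Add(1, G), -1), Add(G, Mul(69, Pow(G, -1)))))
Mul(Add(2148, 4497), Add(Function('D')(8, 22), Function('M')(63))) = Mul(Add(2148, 4497), Add(Mul(-33, 22), Mul(Pow(63, -1), Pow(Add(1, 63), -1), Add(69, Pow(63, 2))))) = Mul(6645, Add(-726, Mul(Rational(1, 63), Pow(64, -1), Add(69, 3969)))) = Mul(6645, Add(-726, Mul(Rational(1, 63), Rational(1, 64), 4038))) = Mul(6645, Add(-726, Rational(673, 672))) = Mul(6645, Rational(-487199, 672)) = Rational(-1079145785, 224)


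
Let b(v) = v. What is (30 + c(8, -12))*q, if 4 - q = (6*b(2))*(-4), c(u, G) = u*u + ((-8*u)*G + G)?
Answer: 44200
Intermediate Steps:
c(u, G) = G + u² - 8*G*u (c(u, G) = u² + (-8*G*u + G) = u² + (G - 8*G*u) = G + u² - 8*G*u)
q = 52 (q = 4 - 6*2*(-4) = 4 - 12*(-4) = 4 - 1*(-48) = 4 + 48 = 52)
(30 + c(8, -12))*q = (30 + (-12 + 8² - 8*(-12)*8))*52 = (30 + (-12 + 64 + 768))*52 = (30 + 820)*52 = 850*52 = 44200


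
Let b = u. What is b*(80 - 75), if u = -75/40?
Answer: -75/8 ≈ -9.3750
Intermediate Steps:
u = -15/8 (u = -75*1/40 = -15/8 ≈ -1.8750)
b = -15/8 ≈ -1.8750
b*(80 - 75) = -15*(80 - 75)/8 = -15/8*5 = -75/8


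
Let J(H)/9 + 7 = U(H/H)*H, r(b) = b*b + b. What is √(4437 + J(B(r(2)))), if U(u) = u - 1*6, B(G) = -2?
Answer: 12*√31 ≈ 66.813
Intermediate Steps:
r(b) = b + b² (r(b) = b² + b = b + b²)
U(u) = -6 + u (U(u) = u - 6 = -6 + u)
J(H) = -63 - 45*H (J(H) = -63 + 9*((-6 + H/H)*H) = -63 + 9*((-6 + 1)*H) = -63 + 9*(-5*H) = -63 - 45*H)
√(4437 + J(B(r(2)))) = √(4437 + (-63 - 45*(-2))) = √(4437 + (-63 + 90)) = √(4437 + 27) = √4464 = 12*√31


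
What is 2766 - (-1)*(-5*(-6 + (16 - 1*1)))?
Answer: 2721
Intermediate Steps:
2766 - (-1)*(-5*(-6 + (16 - 1*1))) = 2766 - (-1)*(-5*(-6 + (16 - 1))) = 2766 - (-1)*(-5*(-6 + 15)) = 2766 - (-1)*(-5*9) = 2766 - (-1)*(-45) = 2766 - 1*45 = 2766 - 45 = 2721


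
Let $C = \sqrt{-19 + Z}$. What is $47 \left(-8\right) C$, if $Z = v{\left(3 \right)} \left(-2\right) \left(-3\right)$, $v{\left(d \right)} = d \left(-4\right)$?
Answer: $- 376 i \sqrt{91} \approx - 3586.8 i$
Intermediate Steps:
$v{\left(d \right)} = - 4 d$
$Z = -72$ ($Z = \left(-4\right) 3 \left(-2\right) \left(-3\right) = \left(-12\right) \left(-2\right) \left(-3\right) = 24 \left(-3\right) = -72$)
$C = i \sqrt{91}$ ($C = \sqrt{-19 - 72} = \sqrt{-91} = i \sqrt{91} \approx 9.5394 i$)
$47 \left(-8\right) C = 47 \left(-8\right) i \sqrt{91} = - 376 i \sqrt{91}$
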